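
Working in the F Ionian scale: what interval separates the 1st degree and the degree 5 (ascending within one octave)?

perfect fifth

Spelling the F Ionian scale: F G A Bb C D E.
1st degree = F; degree 5 = C.
F up to C spans 5 letter names and 7 semitones — a perfect fifth.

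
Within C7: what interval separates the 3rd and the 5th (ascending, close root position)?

C7: C E G B♭.
So we need the interval from E up to G.
E up to G is 3 semitones, a half step narrower than a major third, so the interval is minor.

minor third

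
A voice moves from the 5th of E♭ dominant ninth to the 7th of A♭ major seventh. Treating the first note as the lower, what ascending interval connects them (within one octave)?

M6

E♭ dominant ninth has B♭ as its 5th, and A♭ major seventh has G as its 7th.
From B♭ to G is 9 semitones, exactly the major sixth.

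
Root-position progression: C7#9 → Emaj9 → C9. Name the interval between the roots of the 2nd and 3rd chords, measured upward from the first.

The roots are E and C.
From E to C: 8 semitones over a sixth = minor.

minor sixth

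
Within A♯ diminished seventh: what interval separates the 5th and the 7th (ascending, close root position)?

A♯°7: A♯–C♯–E–G.
5th = E; 7th = G.
E up to G is 3 semitones, a half step narrower than a major third, so the interval is minor.

m3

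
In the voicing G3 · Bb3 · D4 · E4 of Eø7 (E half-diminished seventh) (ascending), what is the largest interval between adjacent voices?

major 3rd

Adjacent intervals: G3→Bb3 = minor third; Bb3→D4 = major third; D4→E4 = major second.
The largest is Bb3 to D4, a major third (4 semitones).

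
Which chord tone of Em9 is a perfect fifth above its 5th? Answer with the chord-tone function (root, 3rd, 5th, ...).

9th

The chord tones of Em9 (E minor ninth) are E, G, B, D, F#.
The 5th is B. A perfect fifth above B is F#.
F# is the chord's 9th.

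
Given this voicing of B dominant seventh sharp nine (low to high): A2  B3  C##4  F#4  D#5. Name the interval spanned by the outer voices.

The outer voices are A2 and D#5.
A up to D# is 30 semitones, a half step wider than a perfect 18th, so the interval is augmented.

augmented 18th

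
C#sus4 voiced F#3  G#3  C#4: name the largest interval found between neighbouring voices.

perfect fourth

Adjacent intervals: F#3→G#3 = major second; G#3→C#4 = perfect fourth.
The largest is G#3 to C#4, a perfect fourth (5 semitones).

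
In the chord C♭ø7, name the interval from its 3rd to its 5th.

Spelling the chord: C♭, E𝄫, G𝄫, B𝄫.
The 3rd is E𝄫 and the 5th is G𝄫.
E𝄫 up to G𝄫 is 3 semitones, a half step narrower than a major third, so the interval is minor.

minor third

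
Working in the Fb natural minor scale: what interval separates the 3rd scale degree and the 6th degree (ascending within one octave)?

Fb natural minor: Fb Gb Abb Bbb Cb Dbb Ebb.
3rd scale degree = Abb; degree 6 = Dbb.
Abb up to Dbb spans 4 letter names and 5 semitones — a perfect fourth.

perfect fourth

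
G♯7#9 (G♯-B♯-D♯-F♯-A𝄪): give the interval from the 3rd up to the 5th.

minor third

The 3rd is B♯ and the 5th is D♯.
3 letter names make it a third; at 3 semitones (a half step narrower than major) the quality is minor.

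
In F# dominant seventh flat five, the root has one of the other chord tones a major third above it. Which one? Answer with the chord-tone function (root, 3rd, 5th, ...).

3rd

The chord tones of F# dominant seventh flat five are F#, A#, C, E.
The root is F#. A major third above F# is A#.
A# is the chord's 3rd.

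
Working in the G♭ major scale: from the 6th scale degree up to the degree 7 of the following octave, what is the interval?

M9

Spelling the G♭ major scale: G♭ A♭ B♭ C♭ D♭ E♭ F.
So we need the interval from E♭ up to F.
Counting 9 letters and 14 half steps from E♭ gives a major ninth.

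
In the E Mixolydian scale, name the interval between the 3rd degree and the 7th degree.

diminished fifth

Spelling the E Mixolydian scale: E F# G# A B C# D.
That puts G# below D.
G# up to D is 6 semitones, a half step narrower than a perfect fifth, so the interval is diminished.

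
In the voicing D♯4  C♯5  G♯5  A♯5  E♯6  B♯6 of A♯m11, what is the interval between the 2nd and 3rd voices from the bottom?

Those voices are C♯5 and G♯5.
Counting 5 letters and 7 half steps from C♯ gives a perfect fifth.

perfect 5th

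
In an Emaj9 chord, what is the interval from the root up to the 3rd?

M3

The chord tones of E major ninth are E G# B D# F#.
That puts E below G#.
E up to G# spans 3 letter names and 4 semitones — a major third.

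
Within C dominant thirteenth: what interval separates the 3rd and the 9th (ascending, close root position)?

m7

C13 is spelled C E G B♭ D A.
That puts E below D.
7 letter names make it a seventh; at 10 semitones (a half step narrower than major) the quality is minor.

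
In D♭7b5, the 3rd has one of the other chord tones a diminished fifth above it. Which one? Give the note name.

Cb

Spelling the chord: D♭–F–A𝄫–C♭.
The 3rd is F. A diminished fifth above F is C♭.
C♭ is the chord's 7th.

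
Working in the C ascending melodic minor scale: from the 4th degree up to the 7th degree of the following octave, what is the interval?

augmented eleventh

The scale runs C D Eb F G A B.
So we need the interval from F up to B.
11 letter names make it an eleventh; at 18 semitones (a half step wider than perfect) the quality is augmented.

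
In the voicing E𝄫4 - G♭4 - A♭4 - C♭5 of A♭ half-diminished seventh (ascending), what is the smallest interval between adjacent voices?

Adjacent intervals: E𝄫4→G♭4 = major third; G♭4→A♭4 = major second; A♭4→C♭5 = minor third.
The smallest is G♭4 to A♭4, a major second (2 semitones).

M2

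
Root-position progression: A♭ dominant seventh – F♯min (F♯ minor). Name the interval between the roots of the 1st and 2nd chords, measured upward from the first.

augmented sixth

The roots are A♭ and F♯.
A♭ up to F♯ is 10 semitones, a half step wider than a major sixth, so the interval is augmented.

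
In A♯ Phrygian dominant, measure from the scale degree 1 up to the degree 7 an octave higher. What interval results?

minor fourteenth

A♯ phrygian dominant: A♯ B C𝄪 D♯ E♯ F♯ G♯.
The scale degree 1 is A♯ and the degree 7 (up an octave) is G♯.
14 letter names make it a fourteenth; at 22 semitones (a half step narrower than major) the quality is minor.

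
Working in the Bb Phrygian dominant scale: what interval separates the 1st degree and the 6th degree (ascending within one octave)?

Bb phrygian dominant: Bb Cb D Eb F Gb Ab.
So we need the interval from Bb up to Gb.
From Bb to Gb: 8 semitones over a sixth = minor.

minor 6th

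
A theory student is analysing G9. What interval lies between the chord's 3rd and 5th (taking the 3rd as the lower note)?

Spelling the chord: G, B, D, F, A.
The 3rd is B and the 5th is D.
B up to D is 3 semitones, a half step narrower than a major third, so the interval is minor.

minor 3rd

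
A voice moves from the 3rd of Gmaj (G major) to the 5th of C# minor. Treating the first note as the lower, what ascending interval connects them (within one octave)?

major sixth

Gmaj (G major) has B as its 3rd, and C# minor has G# as its 5th.
B up to G# spans 6 letter names and 9 semitones — a major sixth.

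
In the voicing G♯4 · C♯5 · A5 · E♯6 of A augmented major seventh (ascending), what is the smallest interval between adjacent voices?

perfect fourth

Adjacent intervals: G♯4→C♯5 = perfect fourth; C♯5→A5 = minor sixth; A5→E♯6 = augmented fifth.
The smallest is G♯4 to C♯5, a perfect fourth (5 semitones).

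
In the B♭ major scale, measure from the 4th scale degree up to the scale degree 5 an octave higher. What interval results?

major ninth

B♭ major: B♭ C D E♭ F G A.
4th scale degree = E♭; degree 5 (up an octave) = F.
E♭ up to F spans 9 letter names and 14 semitones — a major ninth.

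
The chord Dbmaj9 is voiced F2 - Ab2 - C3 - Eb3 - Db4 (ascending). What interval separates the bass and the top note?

m13

The outer voices are F2 and Db4.
F up to Db is 20 semitones, a half step narrower than a major thirteenth, so the interval is minor.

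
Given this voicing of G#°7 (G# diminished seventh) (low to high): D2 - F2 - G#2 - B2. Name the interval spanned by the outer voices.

The outer voices are D2 and B2.
Counting 6 letters and 9 half steps from D gives a major sixth.

major sixth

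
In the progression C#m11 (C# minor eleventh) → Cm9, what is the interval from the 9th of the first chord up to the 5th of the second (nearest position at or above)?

The 9th of C#m11 (C# minor eleventh) is D#; the 5th of Cm9 is G.
D# up to G is 4 semitones, a half step narrower than a perfect fourth, so the interval is diminished.

diminished 4th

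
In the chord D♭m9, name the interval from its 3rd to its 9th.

major 7th

Spelling the chord: D♭-F♭-A♭-C♭-E♭.
The 3rd is F♭ and the 9th is E♭.
From F♭ to E♭ is 11 semitones, exactly the major seventh.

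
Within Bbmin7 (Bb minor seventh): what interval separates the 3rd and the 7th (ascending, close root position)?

Spelling the chord: Bb–Db–F–Ab.
The 3rd is Db and the 7th is Ab.
Db up to Ab spans 5 letter names and 7 semitones — a perfect fifth.

perfect 5th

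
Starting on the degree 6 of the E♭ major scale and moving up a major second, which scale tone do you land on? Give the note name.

The scale is E♭ F G A♭ B♭ C D.
The degree 6 is C; a major second above that is D — scale degree 7.

D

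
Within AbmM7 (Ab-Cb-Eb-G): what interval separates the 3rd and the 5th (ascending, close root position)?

So we need the interval from Cb up to Eb.
Cb up to Eb spans 3 letter names and 4 semitones — a major third.

major third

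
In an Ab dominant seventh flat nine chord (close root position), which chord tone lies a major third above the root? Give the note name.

The chord tones of Ab7b9 are Ab–C–Eb–Gb–Bbb.
The root is Ab. A major third above Ab is C.
C is the chord's 3rd.

C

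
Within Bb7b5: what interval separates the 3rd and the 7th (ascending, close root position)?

d5

Bb7b5: Bb–D–Fb–Ab.
3rd = D; 7th = Ab.
5 letter names make it a fifth; at 6 semitones (a half step narrower than perfect) the quality is diminished.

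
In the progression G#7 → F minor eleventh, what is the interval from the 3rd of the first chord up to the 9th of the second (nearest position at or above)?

diminished sixth

The 3rd of G#7 is B#; the 9th of F minor eleventh is G.
B# up to G is 7 semitones, a whole step narrower than a major sixth, so the interval is diminished.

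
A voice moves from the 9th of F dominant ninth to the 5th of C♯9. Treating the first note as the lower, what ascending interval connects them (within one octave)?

augmented unison

F dominant ninth has G as its 9th, and C♯9 has G♯ as its 5th.
1 letter names make it a unison; at 1 semitone (a half step wider than perfect) the quality is augmented.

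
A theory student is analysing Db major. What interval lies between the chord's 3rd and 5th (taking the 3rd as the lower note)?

Spelling the chord: Db-F-Ab.
So we need the interval from F up to Ab.
F up to Ab is 3 semitones, a half step narrower than a major third, so the interval is minor.

minor 3rd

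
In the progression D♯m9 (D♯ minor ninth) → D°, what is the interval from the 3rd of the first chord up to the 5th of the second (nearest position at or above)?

diminished third

The 3rd of D♯m9 (D♯ minor ninth) is F♯; the 5th of D° is A♭.
From F♯ to A♭: 2 semitones over a third = diminished.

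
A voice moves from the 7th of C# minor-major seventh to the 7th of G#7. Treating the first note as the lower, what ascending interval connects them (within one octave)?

C# minor-major seventh has B# as its 7th, and G#7 has F# as its 7th.
From B# to F#: 6 semitones over a fifth = diminished.

d5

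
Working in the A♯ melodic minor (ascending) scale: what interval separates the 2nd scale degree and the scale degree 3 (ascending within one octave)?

m2

A♯ melodic minor: A♯ B♯ C♯ D♯ E♯ F𝄪 G𝄪.
2nd scale degree = B♯; 3rd degree = C♯.
2 letter names make it a second; at 1 semitone (a half step narrower than major) the quality is minor.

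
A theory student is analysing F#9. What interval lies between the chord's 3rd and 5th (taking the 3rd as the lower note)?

F#9 (F# dominant ninth): F#–A#–C#–E–G#.
That puts A# below C#.
3 letter names make it a third; at 3 semitones (a half step narrower than major) the quality is minor.

minor third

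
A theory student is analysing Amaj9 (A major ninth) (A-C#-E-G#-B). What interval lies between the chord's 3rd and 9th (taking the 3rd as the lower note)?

So we need the interval from C# up to B.
7 letter names make it a seventh; at 10 semitones (a half step narrower than major) the quality is minor.

minor seventh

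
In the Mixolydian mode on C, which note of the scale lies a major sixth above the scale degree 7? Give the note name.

The scale is C D E F G A Bb.
The scale degree 7 is Bb; a major sixth above that is G — scale degree 5.

G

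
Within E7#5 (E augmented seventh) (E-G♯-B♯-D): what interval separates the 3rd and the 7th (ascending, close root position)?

The 3rd is G♯ and the 7th is D.
G♯ up to D is 6 semitones, a half step narrower than a perfect fifth, so the interval is diminished.

diminished 5th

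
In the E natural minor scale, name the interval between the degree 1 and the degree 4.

P4

The scale runs E F# G A B C D.
The degree 1 is E and the 4th degree is A.
From E to A is 5 semitones, exactly the perfect fourth.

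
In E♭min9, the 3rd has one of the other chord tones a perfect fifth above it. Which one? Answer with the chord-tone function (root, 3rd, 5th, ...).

Spelling the chord: E♭-G♭-B♭-D♭-F.
The 3rd is G♭. A perfect fifth above G♭ is D♭.
D♭ is the chord's 7th.

7th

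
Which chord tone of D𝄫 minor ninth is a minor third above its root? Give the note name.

The chord tones of D𝄫min9 (D𝄫 minor ninth) are D𝄫–F𝄫–A𝄫–C𝄫–E𝄫.
The root is D𝄫. A minor third above D𝄫 is F𝄫.
F𝄫 is the chord's 3rd.

Fbb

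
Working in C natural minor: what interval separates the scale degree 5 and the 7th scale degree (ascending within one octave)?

minor third

C natural minor: C D Eb F G Ab Bb.
So we need the interval from G up to Bb.
G up to Bb is 3 semitones, a half step narrower than a major third, so the interval is minor.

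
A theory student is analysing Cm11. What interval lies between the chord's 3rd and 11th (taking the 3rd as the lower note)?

major 9th

Spelling the chord: C Eb G Bb D F.
3rd = Eb; 11th = F.
Eb up to F spans 9 letter names and 14 semitones — a major ninth.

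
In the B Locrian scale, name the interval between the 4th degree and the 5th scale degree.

Spelling the B Locrian scale: B C D E F G A.
So we need the interval from E up to F.
From E to F: 1 semitone over a second = minor.

minor second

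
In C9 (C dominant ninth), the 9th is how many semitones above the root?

14

Spelling the chord: C–E–G–B♭–D.
C to D is a major ninth: 14 semitones.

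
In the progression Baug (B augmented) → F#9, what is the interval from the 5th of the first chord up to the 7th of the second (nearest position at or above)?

The 5th of Baug (B augmented) is F##; the 7th of F#9 is E.
7 letter names make it a seventh; at 9 semitones (a whole step narrower than major) the quality is diminished.

diminished seventh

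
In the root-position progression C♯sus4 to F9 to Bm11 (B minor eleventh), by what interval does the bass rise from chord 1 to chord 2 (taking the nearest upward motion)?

The roots are C♯ and F.
From C♯ to F: 4 semitones over a fourth = diminished.

diminished 4th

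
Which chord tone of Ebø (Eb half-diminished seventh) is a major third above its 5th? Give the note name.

Db

Ebø7 is spelled Eb Gb Bbb Db.
The 5th is Bbb. A major third above Bbb is Db.
Db is the chord's 7th.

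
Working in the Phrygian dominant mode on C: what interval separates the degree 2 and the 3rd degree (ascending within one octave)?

augmented second

C phrygian dominant: C Db E F G Ab Bb.
So we need the interval from Db up to E.
Db up to E is 3 semitones, a half step wider than a major second, so the interval is augmented.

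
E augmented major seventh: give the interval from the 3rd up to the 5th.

The chord tones of E augmented major seventh are E-G♯-B♯-D♯.
So we need the interval from G♯ up to B♯.
From G♯ to B♯ is 4 semitones, exactly the major third.

M3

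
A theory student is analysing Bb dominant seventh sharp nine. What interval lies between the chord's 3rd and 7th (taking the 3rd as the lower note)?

Bb7#9 is spelled Bb, D, F, Ab, C#.
The 3rd is D and the 7th is Ab.
From D to Ab: 6 semitones over a fifth = diminished.

diminished 5th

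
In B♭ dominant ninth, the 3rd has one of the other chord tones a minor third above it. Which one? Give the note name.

The chord tones of B♭9 (B♭ dominant ninth) are B♭–D–F–A♭–C.
The 3rd is D. A minor third above D is F.
F is the chord's 5th.

F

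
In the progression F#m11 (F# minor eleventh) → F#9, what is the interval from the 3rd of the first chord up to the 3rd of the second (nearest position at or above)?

augmented unison

F#m11 (F# minor eleventh) has A as its 3rd, and F#9 has A# as its 3rd.
From A to A#: 1 semitone over a unison = augmented.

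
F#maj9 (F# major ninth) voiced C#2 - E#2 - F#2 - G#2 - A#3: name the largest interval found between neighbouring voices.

major ninth

Adjacent intervals: C#2→E#2 = major third; E#2→F#2 = minor second; F#2→G#2 = major second; G#2→A#3 = major ninth.
The largest is G#2 to A#3, a major ninth (14 semitones).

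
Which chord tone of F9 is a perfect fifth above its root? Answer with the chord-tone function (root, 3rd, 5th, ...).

5th

F dominant ninth is spelled F–A–C–Eb–G.
The root is F. A perfect fifth above F is C.
C is the chord's 5th.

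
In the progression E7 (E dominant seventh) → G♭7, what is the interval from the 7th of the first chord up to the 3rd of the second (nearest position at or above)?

The 7th of E7 (E dominant seventh) is D; the 3rd of G♭7 is B♭.
6 letter names make it a sixth; at 8 semitones (a half step narrower than major) the quality is minor.

minor 6th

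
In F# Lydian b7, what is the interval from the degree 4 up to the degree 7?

d4

The scale runs F# G# A# B# C# D# E.
The degree 4 is B# and the degree 7 is E.
B# up to E is 4 semitones, a half step narrower than a perfect fourth, so the interval is diminished.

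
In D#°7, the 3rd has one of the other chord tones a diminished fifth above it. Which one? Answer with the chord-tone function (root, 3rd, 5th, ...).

7th

Spelling the chord: D#–F#–A–C.
The 3rd is F#. A diminished fifth above F# is C.
C is the chord's 7th.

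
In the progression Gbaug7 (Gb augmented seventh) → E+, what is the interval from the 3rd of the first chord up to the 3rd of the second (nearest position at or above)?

augmented sixth

The 3rd of Gbaug7 (Gb augmented seventh) is Bb; the 3rd of E+ is G#.
Bb up to G# is 10 semitones, a half step wider than a major sixth, so the interval is augmented.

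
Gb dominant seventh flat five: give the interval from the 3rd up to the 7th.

diminished fifth

Gb7b5 (Gb dominant seventh flat five): Gb–Bb–Dbb–Fb.
The 3rd is Bb and the 7th is Fb.
5 letter names make it a fifth; at 6 semitones (a half step narrower than perfect) the quality is diminished.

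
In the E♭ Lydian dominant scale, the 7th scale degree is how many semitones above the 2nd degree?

The scale is E♭ F G A B♭ C D♭.
F up to D♭ is a minor sixth — 8 semitones.

8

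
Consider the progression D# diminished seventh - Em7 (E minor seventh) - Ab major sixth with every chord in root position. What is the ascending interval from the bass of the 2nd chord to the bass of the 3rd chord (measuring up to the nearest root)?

The roots are E and Ab.
4 letter names make it a fourth; at 4 semitones (a half step narrower than perfect) the quality is diminished.

diminished fourth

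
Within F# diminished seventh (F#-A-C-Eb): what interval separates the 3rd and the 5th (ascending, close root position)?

minor 3rd

The 3rd is A and the 5th is C.
3 letter names make it a third; at 3 semitones (a half step narrower than major) the quality is minor.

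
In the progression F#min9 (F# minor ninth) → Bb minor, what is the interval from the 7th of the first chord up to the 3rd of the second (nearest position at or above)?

The 7th of F#min9 (F# minor ninth) is E; the 3rd of Bb minor is Db.
7 letter names make it a seventh; at 9 semitones (a whole step narrower than major) the quality is diminished.

diminished seventh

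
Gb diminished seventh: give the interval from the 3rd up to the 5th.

Spelling the chord: Gb–Bbb–Dbb–Fbb.
3rd = Bbb; 5th = Dbb.
3 letter names make it a third; at 3 semitones (a half step narrower than major) the quality is minor.

minor 3rd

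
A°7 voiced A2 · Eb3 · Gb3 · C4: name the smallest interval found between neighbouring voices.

Adjacent intervals: A2→Eb3 = diminished fifth; Eb3→Gb3 = minor third; Gb3→C4 = augmented fourth.
The smallest is Eb3 to Gb3, a minor third (3 semitones).

minor 3rd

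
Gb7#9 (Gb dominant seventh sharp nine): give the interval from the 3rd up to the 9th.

Gb7#9 (Gb dominant seventh sharp nine) is spelled Gb–Bb–Db–Fb–A.
That puts Bb below A.
From Bb to A is 11 semitones, exactly the major seventh.

major 7th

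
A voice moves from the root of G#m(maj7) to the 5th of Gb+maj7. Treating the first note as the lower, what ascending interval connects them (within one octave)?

The root of G#m(maj7) is G#; the 5th of Gb+maj7 is D.
5 letter names make it a fifth; at 6 semitones (a half step narrower than perfect) the quality is diminished.

diminished 5th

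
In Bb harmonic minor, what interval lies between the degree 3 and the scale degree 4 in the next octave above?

major ninth

The scale runs Bb C Db Eb F Gb A.
So we need the interval from Db up to Eb.
Counting 9 letters and 14 half steps from Db gives a major ninth.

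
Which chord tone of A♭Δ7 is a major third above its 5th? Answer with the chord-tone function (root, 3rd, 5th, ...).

A♭ major seventh is spelled A♭–C–E♭–G.
The 5th is E♭. A major third above E♭ is G.
G is the chord's 7th.

7th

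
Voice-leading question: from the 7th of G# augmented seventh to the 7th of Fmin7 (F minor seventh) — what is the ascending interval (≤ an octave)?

G# augmented seventh has F# as its 7th, and Fmin7 (F minor seventh) has Eb as its 7th.
F# up to Eb is 9 semitones, a whole step narrower than a major seventh, so the interval is diminished.

diminished 7th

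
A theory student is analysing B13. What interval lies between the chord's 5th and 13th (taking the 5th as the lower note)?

major ninth

B13 (B dominant thirteenth): B–D♯–F♯–A–C♯–G♯.
The 5th is F♯ and the 13th is G♯.
F♯ up to G♯ spans 9 letter names and 14 semitones — a major ninth.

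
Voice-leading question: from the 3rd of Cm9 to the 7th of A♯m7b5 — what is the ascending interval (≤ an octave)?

augmented third

The 3rd of Cm9 is E♭; the 7th of A♯m7b5 is G♯.
E♭ up to G♯ is 5 semitones, a half step wider than a major third, so the interval is augmented.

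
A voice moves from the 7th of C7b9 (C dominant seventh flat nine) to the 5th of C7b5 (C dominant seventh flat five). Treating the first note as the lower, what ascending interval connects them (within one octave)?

minor sixth

C7b9 (C dominant seventh flat nine) has Bb as its 7th, and C7b5 (C dominant seventh flat five) has Gb as its 5th.
From Bb to Gb: 8 semitones over a sixth = minor.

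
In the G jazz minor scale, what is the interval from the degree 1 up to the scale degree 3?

minor third

G melodic minor: G A Bb C D E F#.
The degree 1 is G and the 3rd scale degree is Bb.
3 letter names make it a third; at 3 semitones (a half step narrower than major) the quality is minor.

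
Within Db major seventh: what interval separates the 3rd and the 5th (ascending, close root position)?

m3

DbM7: Db–F–Ab–C.
The 3rd is F and the 5th is Ab.
F up to Ab is 3 semitones, a half step narrower than a major third, so the interval is minor.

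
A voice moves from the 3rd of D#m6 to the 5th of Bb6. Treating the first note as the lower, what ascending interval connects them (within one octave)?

d8

D#m6 has F# as its 3rd, and Bb6 has F as its 5th.
F# up to F is 11 semitones, a half step narrower than a perfect octave, so the interval is diminished.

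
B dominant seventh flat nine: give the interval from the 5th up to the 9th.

d5

B7b9 is spelled B D# F# A C.
The 5th is F# and the 9th is C.
F# up to C is 6 semitones, a half step narrower than a perfect fifth, so the interval is diminished.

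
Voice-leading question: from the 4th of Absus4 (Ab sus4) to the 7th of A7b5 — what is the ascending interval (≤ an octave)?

Absus4 (Ab sus4) has Db as its 4th, and A7b5 has G as its 7th.
From Db to G: 6 semitones over a fourth = augmented.

augmented 4th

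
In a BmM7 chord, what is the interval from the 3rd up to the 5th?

The chord tones of B minor-major seventh are B D F# A#.
The 3rd is D and the 5th is F#.
D up to F# spans 3 letter names and 4 semitones — a major third.

major third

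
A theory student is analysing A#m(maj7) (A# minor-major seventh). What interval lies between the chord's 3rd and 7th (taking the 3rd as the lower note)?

A#m(maj7) (A# minor-major seventh): A#, C#, E#, G##.
So we need the interval from C# up to G##.
C# up to G## is 8 semitones, a half step wider than a perfect fifth, so the interval is augmented.

augmented 5th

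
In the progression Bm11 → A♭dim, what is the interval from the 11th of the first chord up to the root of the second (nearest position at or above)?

diminished 4th

The 11th of Bm11 is E; the root of A♭dim is A♭.
From E to A♭: 4 semitones over a fourth = diminished.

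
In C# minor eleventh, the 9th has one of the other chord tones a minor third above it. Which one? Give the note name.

F#

The chord tones of C#m11 (C# minor eleventh) are C#, E, G#, B, D#, F#.
The 9th is D#. A minor third above D# is F#.
F# is the chord's 11th.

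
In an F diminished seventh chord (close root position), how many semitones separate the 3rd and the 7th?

The chord tones of F°7 (F diminished seventh) are F-A♭-C♭-E𝄫.
A♭ to E𝄫 is a diminished fifth: 6 semitones.

6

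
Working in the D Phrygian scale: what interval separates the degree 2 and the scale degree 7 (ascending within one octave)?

major sixth

D phrygian: D Eb F G A Bb C.
So we need the interval from Eb up to C.
Eb up to C spans 6 letter names and 9 semitones — a major sixth.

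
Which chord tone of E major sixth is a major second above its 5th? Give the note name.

The chord tones of E6 are E-G#-B-C#.
The 5th is B. A major second above B is C#.
C# is the chord's 6th.

C#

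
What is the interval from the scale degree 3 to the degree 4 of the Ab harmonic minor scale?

major 2nd

Ab harmonic minor: Ab Bb Cb Db Eb Fb G.
So we need the interval from Cb up to Db.
From Cb to Db is 2 semitones, exactly the major second.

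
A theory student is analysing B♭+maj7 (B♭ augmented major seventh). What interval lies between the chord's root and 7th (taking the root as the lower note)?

major 7th

B♭ augmented major seventh is spelled B♭, D, F♯, A.
The root is B♭ and the 7th is A.
From B♭ to A is 11 semitones, exactly the major seventh.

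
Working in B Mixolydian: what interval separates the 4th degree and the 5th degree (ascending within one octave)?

The scale runs B C# D# E F# G# A.
4th degree = E; 5th scale degree = F#.
From E to F# is 2 semitones, exactly the major second.

major 2nd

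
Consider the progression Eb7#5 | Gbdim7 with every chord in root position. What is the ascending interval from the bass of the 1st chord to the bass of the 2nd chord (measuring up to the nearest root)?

minor third

The roots are Eb and Gb.
From Eb to Gb: 3 semitones over a third = minor.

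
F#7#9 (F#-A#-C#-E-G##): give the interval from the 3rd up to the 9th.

That puts A# below G##.
Counting 7 letters and 11 half steps from A# gives a major seventh.

major seventh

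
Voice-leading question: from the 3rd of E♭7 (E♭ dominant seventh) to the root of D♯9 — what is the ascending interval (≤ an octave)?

augmented 5th

The 3rd of E♭7 (E♭ dominant seventh) is G; the root of D♯9 is D♯.
5 letter names make it a fifth; at 8 semitones (a half step wider than perfect) the quality is augmented.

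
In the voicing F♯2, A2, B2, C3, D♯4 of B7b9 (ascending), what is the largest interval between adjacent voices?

Adjacent intervals: F♯2→A2 = minor third; A2→B2 = major second; B2→C3 = minor second; C3→D♯4 = augmented ninth.
The largest is C3 to D♯4, an augmented ninth (15 semitones).

augmented ninth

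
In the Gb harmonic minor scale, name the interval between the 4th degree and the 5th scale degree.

The scale runs Gb Ab Bbb Cb Db Ebb F.
The 4th degree is Cb and the 5th degree is Db.
Cb up to Db spans 2 letter names and 2 semitones — a major second.

M2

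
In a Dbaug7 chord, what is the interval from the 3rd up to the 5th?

The chord tones of Db augmented seventh are Db-F-A-Cb.
3rd = F; 5th = A.
Counting 3 letters and 4 half steps from F gives a major third.

major 3rd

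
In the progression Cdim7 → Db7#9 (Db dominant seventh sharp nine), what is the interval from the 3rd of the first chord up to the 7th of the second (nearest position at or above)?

minor sixth

Cdim7 has Eb as its 3rd, and Db7#9 (Db dominant seventh sharp nine) has Cb as its 7th.
6 letter names make it a sixth; at 8 semitones (a half step narrower than major) the quality is minor.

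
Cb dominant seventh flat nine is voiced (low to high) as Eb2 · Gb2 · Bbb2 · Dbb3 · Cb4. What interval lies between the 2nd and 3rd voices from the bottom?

Those voices are Gb2 and Bbb2.
Gb up to Bbb is 3 semitones, a half step narrower than a major third, so the interval is minor.

minor third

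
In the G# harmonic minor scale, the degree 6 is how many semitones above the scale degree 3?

5

The scale is G# A# B C# D# E F##.
B up to E is a perfect fourth — 5 semitones.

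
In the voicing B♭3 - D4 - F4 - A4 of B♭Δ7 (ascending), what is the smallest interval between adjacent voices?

minor third

Adjacent intervals: B♭3→D4 = major third; D4→F4 = minor third; F4→A4 = major third.
The smallest is D4 to F4, a minor third (3 semitones).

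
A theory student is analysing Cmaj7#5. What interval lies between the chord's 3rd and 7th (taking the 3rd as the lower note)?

C augmented major seventh: C, E, G#, B.
So we need the interval from E up to B.
Counting 5 letters and 7 half steps from E gives a perfect fifth.

perfect 5th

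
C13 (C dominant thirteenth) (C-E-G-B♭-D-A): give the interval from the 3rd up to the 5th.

That puts E below G.
From E to G: 3 semitones over a third = minor.

minor third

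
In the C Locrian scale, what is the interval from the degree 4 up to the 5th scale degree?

Spelling the C Locrian scale: C Db Eb F Gb Ab Bb.
So we need the interval from F up to Gb.
F up to Gb is 1 semitone, a half step narrower than a major second, so the interval is minor.

minor 2nd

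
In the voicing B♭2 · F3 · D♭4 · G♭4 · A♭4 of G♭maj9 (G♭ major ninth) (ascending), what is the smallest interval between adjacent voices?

major second

Adjacent intervals: B♭2→F3 = perfect fifth; F3→D♭4 = minor sixth; D♭4→G♭4 = perfect fourth; G♭4→A♭4 = major second.
The smallest is G♭4 to A♭4, a major second (2 semitones).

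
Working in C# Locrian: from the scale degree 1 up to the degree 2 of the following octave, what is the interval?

Spelling C# Locrian: C# D E F# G A B.
That puts C# below D.
From C# to D: 13 semitones over a ninth = minor.

minor ninth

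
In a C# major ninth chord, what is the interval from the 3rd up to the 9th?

C#maj9: C#, E#, G#, B#, D#.
The 3rd is E# and the 9th is D#.
7 letter names make it a seventh; at 10 semitones (a half step narrower than major) the quality is minor.

minor 7th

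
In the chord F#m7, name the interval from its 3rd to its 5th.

major 3rd

F#-7 (F# minor seventh) is spelled F#–A–C#–E.
That puts A below C#.
From A to C# is 4 semitones, exactly the major third.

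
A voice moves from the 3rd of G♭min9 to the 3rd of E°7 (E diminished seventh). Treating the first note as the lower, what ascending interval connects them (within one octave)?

augmented sixth

The 3rd of G♭min9 is B𝄫; the 3rd of E°7 (E diminished seventh) is G.
B𝄫 up to G is 10 semitones, a half step wider than a major sixth, so the interval is augmented.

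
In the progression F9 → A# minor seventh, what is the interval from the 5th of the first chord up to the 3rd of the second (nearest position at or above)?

F9 has C as its 5th, and A# minor seventh has C# as its 3rd.
From C to C#: 1 semitone over a unison = augmented.

augmented unison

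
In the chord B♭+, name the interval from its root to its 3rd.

The chord tones of B♭ augmented are B♭ D F♯.
So we need the interval from B♭ up to D.
Counting 3 letters and 4 half steps from B♭ gives a major third.

major 3rd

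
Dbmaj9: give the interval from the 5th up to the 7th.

Db major ninth: Db-F-Ab-C-Eb.
That puts Ab below C.
Counting 3 letters and 4 half steps from Ab gives a major third.

major third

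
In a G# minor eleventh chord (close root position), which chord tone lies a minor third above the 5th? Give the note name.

The chord tones of G# minor eleventh are G#-B-D#-F#-A#-C#.
The 5th is D#. A minor third above D# is F#.
F# is the chord's 7th.

F#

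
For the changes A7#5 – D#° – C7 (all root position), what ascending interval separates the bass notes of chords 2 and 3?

diminished seventh

The roots are D# and C.
7 letter names make it a seventh; at 9 semitones (a whole step narrower than major) the quality is diminished.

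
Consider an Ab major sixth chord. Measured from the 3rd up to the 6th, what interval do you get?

P4

The chord tones of Ab6 (Ab major sixth) are Ab, C, Eb, F.
3rd = C; 6th = F.
From C to F is 5 semitones, exactly the perfect fourth.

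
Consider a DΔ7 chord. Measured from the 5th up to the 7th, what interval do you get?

D major seventh: D-F♯-A-C♯.
The 5th is A and the 7th is C♯.
From A to C♯ is 4 semitones, exactly the major third.

major third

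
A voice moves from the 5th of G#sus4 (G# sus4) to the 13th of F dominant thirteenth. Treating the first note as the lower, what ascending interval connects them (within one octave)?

diminished octave

The 5th of G#sus4 (G# sus4) is D#; the 13th of F dominant thirteenth is D.
D# up to D is 11 semitones, a half step narrower than a perfect octave, so the interval is diminished.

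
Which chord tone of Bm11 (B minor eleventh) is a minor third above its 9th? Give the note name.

Bm11 (B minor eleventh): B, D, F#, A, C#, E.
The 9th is C#. A minor third above C# is E.
E is the chord's 11th.

E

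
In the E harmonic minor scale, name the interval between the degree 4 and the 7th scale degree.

augmented fourth

E harmonic minor: E F# G A B C D#.
So we need the interval from A up to D#.
4 letter names make it a fourth; at 6 semitones (a half step wider than perfect) the quality is augmented.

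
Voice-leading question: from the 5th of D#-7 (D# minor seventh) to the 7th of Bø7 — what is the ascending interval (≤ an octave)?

diminished octave

The 5th of D#-7 (D# minor seventh) is A#; the 7th of Bø7 is A.
A# up to A is 11 semitones, a half step narrower than a perfect octave, so the interval is diminished.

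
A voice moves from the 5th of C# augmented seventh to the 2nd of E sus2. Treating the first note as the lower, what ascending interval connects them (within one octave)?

diminished 7th

The 5th of C# augmented seventh is G##; the 2nd of E sus2 is F#.
G## up to F# is 9 semitones, a whole step narrower than a major seventh, so the interval is diminished.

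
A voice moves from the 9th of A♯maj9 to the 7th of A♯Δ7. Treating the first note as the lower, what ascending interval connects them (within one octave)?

major 6th

The 9th of A♯maj9 is B♯; the 7th of A♯Δ7 is G𝄪.
Counting 6 letters and 9 half steps from B♯ gives a major sixth.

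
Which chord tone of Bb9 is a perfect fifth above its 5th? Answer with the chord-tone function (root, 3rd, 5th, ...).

Spelling the chord: Bb-D-F-Ab-C.
The 5th is F. A perfect fifth above F is C.
C is the chord's 9th.

9th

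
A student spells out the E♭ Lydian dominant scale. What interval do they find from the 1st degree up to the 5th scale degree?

P5

The scale runs E♭ F G A B♭ C D♭.
The 1st degree is E♭ and the degree 5 is B♭.
From E♭ to B♭ is 7 semitones, exactly the perfect fifth.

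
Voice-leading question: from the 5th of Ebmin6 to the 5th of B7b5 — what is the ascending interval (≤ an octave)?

perfect 5th

Ebmin6 has Bb as its 5th, and B7b5 has F as its 5th.
From Bb to F is 7 semitones, exactly the perfect fifth.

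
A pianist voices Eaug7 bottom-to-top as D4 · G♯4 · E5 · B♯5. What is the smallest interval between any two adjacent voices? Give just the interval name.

Adjacent intervals: D4→G♯4 = augmented fourth; G♯4→E5 = minor sixth; E5→B♯5 = augmented fifth.
The smallest is D4 to G♯4, an augmented fourth (6 semitones).

A4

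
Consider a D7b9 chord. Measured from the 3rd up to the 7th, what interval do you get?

D7b9 is spelled D-F#-A-C-Eb.
That puts F# below C.
From F# to C: 6 semitones over a fifth = diminished.

diminished fifth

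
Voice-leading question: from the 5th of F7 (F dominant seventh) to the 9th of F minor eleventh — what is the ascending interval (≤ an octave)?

perfect fifth

F7 (F dominant seventh) has C as its 5th, and F minor eleventh has G as its 9th.
C up to G spans 5 letter names and 7 semitones — a perfect fifth.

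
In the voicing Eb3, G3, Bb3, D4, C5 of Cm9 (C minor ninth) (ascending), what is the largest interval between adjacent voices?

Adjacent intervals: Eb3→G3 = major third; G3→Bb3 = minor third; Bb3→D4 = major third; D4→C5 = minor seventh.
The largest is D4 to C5, a minor seventh (10 semitones).

minor seventh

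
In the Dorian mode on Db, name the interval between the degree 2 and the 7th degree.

minor sixth

Db dorian: Db Eb Fb Gb Ab Bb Cb.
That puts Eb below Cb.
6 letter names make it a sixth; at 8 semitones (a half step narrower than major) the quality is minor.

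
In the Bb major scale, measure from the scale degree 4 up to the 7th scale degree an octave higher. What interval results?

augmented 11th

The scale runs Bb C D Eb F G A.
That puts Eb below A.
Eb up to A is 18 semitones, a half step wider than a perfect eleventh, so the interval is augmented.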